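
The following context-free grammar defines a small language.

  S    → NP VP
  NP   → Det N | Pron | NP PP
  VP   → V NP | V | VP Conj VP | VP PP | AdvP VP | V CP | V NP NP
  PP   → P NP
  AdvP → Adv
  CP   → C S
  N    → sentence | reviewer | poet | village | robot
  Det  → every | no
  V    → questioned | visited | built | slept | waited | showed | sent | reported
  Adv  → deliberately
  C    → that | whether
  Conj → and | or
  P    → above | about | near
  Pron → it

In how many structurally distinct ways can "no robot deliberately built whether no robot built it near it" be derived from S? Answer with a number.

4

Two of the 4 distinct bracketings:
[S [NP [Det no] [N robot]] [VP [VP [AdvP [Adv deliberately]] [VP [V built] [CP [C whether] [S [NP [Det no] [N robot]] [VP [V built] [NP [Pron it]]]]]]] [PP [P near] [NP [Pron it]]]]]
[S [NP [Det no] [N robot]] [VP [AdvP [Adv deliberately]] [VP [VP [V built] [CP [C whether] [S [NP [Det no] [N robot]] [VP [V built] [NP [Pron it]]]]]] [PP [P near] [NP [Pron it]]]]]]
The trees differ in how a recursive rule is bracketed over the same span.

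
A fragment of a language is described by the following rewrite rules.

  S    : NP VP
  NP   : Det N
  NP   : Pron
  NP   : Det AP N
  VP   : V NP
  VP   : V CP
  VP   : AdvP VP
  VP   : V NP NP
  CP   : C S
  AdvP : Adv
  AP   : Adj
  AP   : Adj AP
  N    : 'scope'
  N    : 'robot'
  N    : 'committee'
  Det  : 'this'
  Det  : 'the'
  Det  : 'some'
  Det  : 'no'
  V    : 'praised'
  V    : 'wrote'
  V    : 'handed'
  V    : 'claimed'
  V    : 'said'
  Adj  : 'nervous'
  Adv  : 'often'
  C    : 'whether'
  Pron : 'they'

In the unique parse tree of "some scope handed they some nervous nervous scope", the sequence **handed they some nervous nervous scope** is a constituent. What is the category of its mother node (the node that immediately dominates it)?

S

[S [NP [Det some] [N scope]] [VP [V handed] [NP [Pron they]] [NP [Det some] [AP [Adj nervous] [AP [Adj nervous]]] [N scope]]]]
The span 'handed they some nervous nervous scope' is the VP node built by VP → V NP NP.
Its mother is the S built by S → NP VP.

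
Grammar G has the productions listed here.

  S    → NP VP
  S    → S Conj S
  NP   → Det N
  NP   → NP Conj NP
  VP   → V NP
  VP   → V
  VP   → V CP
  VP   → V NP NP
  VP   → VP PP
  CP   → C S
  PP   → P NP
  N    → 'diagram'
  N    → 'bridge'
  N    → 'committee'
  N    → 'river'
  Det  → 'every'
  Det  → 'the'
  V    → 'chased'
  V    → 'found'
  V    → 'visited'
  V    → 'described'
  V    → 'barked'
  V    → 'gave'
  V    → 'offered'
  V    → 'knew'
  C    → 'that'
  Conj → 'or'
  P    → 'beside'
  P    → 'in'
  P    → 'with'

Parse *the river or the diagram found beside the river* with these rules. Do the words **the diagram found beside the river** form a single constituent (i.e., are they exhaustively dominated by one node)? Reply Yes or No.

[S [NP [NP [Det the] [N river]] [Conj or] [NP [Det the] [N diagram]]] [VP [VP [V found]] [PP [P beside] [NP [Det the] [N river]]]]]
The smallest constituent containing 'the diagram found beside the river' is the S spanning 'the river or the diagram found beside the river'; no single node in the tree dominates exactly the given words.

No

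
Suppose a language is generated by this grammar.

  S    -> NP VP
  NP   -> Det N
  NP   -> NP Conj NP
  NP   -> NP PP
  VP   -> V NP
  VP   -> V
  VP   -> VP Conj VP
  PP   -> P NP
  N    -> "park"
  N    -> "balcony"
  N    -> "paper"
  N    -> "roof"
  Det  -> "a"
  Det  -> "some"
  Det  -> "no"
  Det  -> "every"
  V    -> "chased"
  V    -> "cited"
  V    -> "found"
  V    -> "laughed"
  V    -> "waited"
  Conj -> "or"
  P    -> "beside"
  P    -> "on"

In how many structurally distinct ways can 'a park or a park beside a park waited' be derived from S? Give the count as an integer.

2

The two bracketings:
[S [NP [NP [Det a] [N park]] [Conj or] [NP [NP [Det a] [N park]] [PP [P beside] [NP [Det a] [N park]]]]] [VP [V waited]]]
[S [NP [NP [NP [Det a] [N park]] [Conj or] [NP [Det a] [N park]]] [PP [P beside] [NP [Det a] [N park]]]] [VP [V waited]]]
The trees differ in how a recursive rule is bracketed over the same span.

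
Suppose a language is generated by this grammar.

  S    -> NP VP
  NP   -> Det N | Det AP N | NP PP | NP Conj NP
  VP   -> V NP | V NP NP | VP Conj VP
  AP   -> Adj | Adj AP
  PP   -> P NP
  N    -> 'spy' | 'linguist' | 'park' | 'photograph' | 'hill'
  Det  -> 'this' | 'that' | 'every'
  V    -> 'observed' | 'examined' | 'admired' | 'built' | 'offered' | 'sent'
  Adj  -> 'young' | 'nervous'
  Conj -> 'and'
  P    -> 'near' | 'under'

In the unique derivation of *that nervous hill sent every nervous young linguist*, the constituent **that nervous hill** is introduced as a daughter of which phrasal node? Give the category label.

[S [NP [Det that] [AP [Adj nervous]] [N hill]] [VP [V sent] [NP [Det every] [AP [Adj nervous] [AP [Adj young]]] [N linguist]]]]
The span 'that nervous hill' is the NP node built by NP → Det AP N.
Its mother is the S built by S → NP VP.

S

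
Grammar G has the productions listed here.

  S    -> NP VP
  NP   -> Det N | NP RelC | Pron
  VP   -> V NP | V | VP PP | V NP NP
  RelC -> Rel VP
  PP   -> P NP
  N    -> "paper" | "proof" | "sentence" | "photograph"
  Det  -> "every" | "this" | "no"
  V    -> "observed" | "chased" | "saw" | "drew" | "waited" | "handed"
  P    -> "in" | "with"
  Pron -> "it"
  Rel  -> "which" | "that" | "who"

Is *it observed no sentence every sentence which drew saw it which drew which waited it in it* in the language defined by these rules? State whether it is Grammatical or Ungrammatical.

For S → NP VP, the only prefix that parses as NP is 'it', but the remainder 'observed no sentence every sentence which drew saw it which drew which waited it in it' is not a VP under these rules.

Ungrammatical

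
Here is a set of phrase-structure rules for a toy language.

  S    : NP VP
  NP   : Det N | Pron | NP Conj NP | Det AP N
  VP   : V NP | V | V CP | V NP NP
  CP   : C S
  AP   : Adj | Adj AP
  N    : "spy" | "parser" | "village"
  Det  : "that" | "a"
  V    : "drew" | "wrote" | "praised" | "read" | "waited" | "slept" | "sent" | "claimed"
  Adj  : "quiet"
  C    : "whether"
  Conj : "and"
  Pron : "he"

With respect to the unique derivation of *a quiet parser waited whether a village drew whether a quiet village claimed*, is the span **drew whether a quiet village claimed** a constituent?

Yes

[S [NP [Det a] [AP [Adj quiet]] [N parser]] [VP [V waited] [CP [C whether] [S [NP [Det a] [N village]] [VP [V drew] [CP [C whether] [S [NP [Det a] [AP [Adj quiet]] [N village]] [VP [V claimed]]]]]]]]]
The words 'drew whether a quiet village claimed' are exhaustively dominated by a single VP node (built by VP → V CP), so they form a constituent.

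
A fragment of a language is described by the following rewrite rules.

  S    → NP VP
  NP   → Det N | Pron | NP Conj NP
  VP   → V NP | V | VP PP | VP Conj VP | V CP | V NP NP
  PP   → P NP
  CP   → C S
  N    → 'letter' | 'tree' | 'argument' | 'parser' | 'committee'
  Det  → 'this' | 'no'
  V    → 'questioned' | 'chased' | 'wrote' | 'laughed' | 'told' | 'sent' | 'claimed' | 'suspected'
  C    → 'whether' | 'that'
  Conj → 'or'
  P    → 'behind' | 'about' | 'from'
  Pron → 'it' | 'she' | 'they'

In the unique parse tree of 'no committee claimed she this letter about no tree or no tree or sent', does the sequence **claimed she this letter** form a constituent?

[S [NP [Det no] [N committee]] [VP [VP [VP [V claimed] [NP [Pron she]] [NP [Det this] [N letter]]] [PP [P about] [NP [NP [Det no] [N tree]] [Conj or] [NP [Det no] [N tree]]]]] [Conj or] [VP [V sent]]]]
The words 'claimed she this letter' are exhaustively dominated by a single VP node (built by VP → V NP NP), so they form a constituent.

Yes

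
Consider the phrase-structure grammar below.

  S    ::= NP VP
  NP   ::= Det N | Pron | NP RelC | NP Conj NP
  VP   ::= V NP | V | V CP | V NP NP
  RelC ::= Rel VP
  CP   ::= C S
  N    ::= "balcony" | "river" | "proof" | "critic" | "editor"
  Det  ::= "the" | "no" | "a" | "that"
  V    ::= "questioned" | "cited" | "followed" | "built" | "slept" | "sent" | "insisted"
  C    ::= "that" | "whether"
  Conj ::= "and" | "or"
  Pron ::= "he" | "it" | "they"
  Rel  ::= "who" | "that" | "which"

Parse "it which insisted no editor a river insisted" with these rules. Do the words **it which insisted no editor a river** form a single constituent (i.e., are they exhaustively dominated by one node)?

Yes

[S [NP [NP [Pron it]] [RelC [Rel which] [VP [V insisted] [NP [Det no] [N editor]] [NP [Det a] [N river]]]]] [VP [V insisted]]]
The words 'it which insisted no editor a river' are exhaustively dominated by a single NP node (built by NP → NP RelC), so they form a constituent.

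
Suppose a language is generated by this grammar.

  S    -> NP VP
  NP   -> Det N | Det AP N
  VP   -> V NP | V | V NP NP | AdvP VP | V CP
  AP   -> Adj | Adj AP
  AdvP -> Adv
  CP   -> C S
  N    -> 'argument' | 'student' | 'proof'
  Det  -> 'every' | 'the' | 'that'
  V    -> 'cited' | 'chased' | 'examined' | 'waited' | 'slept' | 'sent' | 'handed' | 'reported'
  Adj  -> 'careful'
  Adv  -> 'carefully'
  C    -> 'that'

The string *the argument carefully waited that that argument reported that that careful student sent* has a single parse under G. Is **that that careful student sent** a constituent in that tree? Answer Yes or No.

[S [NP [Det the] [N argument]] [VP [AdvP [Adv carefully]] [VP [V waited] [CP [C that] [S [NP [Det that] [N argument]] [VP [V reported] [CP [C that] [S [NP [Det that] [AP [Adj careful]] [N student]] [VP [V sent]]]]]]]]]]
The words 'that that careful student sent' are exhaustively dominated by a single CP node (built by CP → C S), so they form a constituent.

Yes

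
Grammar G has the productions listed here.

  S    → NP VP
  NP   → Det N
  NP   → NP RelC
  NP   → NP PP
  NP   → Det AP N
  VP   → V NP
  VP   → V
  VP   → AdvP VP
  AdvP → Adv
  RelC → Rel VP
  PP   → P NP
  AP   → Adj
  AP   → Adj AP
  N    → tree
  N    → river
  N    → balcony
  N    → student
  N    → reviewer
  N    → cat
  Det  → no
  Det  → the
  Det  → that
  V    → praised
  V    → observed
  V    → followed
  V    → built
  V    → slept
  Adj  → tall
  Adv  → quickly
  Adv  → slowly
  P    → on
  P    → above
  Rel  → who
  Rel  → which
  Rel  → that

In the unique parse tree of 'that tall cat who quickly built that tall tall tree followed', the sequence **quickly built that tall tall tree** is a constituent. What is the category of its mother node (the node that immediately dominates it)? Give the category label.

RelC

S
  NP
    NP
      Det: that
      AP
        Adj: tall
      N: cat
    RelC
      Rel: who
      VP
        AdvP
          Adv: quickly
        VP
          V: built
          NP
            Det: that
            AP
              Adj: tall
              AP
                Adj: tall
            N: tree
  VP
    V: followed
The span 'quickly built that tall tall tree' is the VP node built by VP → AdvP VP.
Its mother is the RelC built by RelC → Rel VP.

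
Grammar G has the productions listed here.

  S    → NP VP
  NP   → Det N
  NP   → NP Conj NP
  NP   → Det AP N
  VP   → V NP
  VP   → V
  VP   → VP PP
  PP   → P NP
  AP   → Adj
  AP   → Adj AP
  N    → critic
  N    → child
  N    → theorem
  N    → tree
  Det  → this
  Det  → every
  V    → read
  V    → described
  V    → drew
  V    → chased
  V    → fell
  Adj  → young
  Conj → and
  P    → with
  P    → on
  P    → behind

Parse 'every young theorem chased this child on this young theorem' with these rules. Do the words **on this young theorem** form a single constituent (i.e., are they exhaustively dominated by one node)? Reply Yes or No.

[S [NP [Det every] [AP [Adj young]] [N theorem]] [VP [VP [V chased] [NP [Det this] [N child]]] [PP [P on] [NP [Det this] [AP [Adj young]] [N theorem]]]]]
The words 'on this young theorem' are exhaustively dominated by a single PP node (built by PP → P NP), so they form a constituent.

Yes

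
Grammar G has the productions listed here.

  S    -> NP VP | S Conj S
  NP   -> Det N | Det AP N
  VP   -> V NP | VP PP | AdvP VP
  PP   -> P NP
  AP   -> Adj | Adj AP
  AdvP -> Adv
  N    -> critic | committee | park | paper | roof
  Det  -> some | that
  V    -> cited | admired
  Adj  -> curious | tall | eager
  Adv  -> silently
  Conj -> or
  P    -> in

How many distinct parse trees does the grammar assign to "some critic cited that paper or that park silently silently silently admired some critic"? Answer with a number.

[S [S [NP [Det some] [N critic]] [VP [V cited] [NP [Det that] [N paper]]]] [Conj or] [S [NP [Det that] [N park]] [VP [AdvP [Adv silently]] [VP [AdvP [Adv silently]] [VP [AdvP [Adv silently]] [VP [V admired] [NP [Det some] [N critic]]]]]]]]
No rule offers an alternative attachment or grouping for any span, so this is the only derivation.

1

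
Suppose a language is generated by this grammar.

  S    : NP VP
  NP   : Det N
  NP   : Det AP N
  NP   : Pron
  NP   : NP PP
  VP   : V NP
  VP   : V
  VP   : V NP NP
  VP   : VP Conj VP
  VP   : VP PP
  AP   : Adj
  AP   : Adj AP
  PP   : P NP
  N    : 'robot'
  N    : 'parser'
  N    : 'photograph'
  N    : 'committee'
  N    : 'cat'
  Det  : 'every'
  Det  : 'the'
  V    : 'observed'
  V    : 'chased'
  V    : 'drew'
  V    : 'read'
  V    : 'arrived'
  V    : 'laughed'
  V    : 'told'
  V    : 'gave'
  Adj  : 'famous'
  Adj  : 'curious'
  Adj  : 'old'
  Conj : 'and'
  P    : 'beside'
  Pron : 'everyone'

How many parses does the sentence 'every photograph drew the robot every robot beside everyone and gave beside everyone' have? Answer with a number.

Two of the 4 distinct bracketings:
[S [NP [Det every] [N photograph]] [VP [VP [V drew] [NP [Det the] [N robot]] [NP [NP [Det every] [N robot]] [PP [P beside] [NP [Pron everyone]]]]] [Conj and] [VP [VP [V gave]] [PP [P beside] [NP [Pron everyone]]]]]]
[S [NP [Det every] [N photograph]] [VP [VP [VP [V drew] [NP [Det the] [N robot]] [NP [Det every] [N robot]]] [PP [P beside] [NP [Pron everyone]]]] [Conj and] [VP [VP [V gave]] [PP [P beside] [NP [Pron everyone]]]]]]
The difference turns on whether NP → NP PP is used at the relevant span, versus an alternative expansion of NP.

4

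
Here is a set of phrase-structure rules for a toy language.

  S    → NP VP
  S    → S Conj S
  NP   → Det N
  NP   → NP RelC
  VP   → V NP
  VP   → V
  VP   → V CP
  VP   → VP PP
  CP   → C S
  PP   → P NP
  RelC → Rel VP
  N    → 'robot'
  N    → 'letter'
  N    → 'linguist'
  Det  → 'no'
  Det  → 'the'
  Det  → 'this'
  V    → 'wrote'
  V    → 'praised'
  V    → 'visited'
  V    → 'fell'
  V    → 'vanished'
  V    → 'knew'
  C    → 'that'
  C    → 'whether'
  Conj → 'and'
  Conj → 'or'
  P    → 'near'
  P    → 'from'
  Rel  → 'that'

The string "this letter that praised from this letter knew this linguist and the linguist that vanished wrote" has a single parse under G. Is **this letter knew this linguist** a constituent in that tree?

[S [S [NP [NP [Det this] [N letter]] [RelC [Rel that] [VP [VP [V praised]] [PP [P from] [NP [Det this] [N letter]]]]]] [VP [V knew] [NP [Det this] [N linguist]]]] [Conj and] [S [NP [NP [Det the] [N linguist]] [RelC [Rel that] [VP [V vanished]]]] [VP [V wrote]]]]
The smallest constituent containing 'this letter knew this linguist' is the S spanning 'this letter that praised from this letter knew this linguist'; no single node in the tree dominates exactly the given words.

No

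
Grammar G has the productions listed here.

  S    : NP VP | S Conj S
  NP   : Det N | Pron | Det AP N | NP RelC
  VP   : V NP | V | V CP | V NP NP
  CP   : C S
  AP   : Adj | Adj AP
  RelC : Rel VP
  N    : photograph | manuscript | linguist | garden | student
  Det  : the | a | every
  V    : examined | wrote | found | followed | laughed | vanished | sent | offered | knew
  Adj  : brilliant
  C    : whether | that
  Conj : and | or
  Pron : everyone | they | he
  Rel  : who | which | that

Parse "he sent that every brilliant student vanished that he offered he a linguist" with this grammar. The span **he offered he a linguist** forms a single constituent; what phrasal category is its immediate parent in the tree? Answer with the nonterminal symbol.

S
  NP
    Pron: he
  VP
    V: sent
    CP
      C: that
      S
        NP
          Det: every
          AP
            Adj: brilliant
          N: student
        VP
          V: vanished
          CP
            C: that
            S
              NP
                Pron: he
              VP
                V: offered
                NP
                  Pron: he
                NP
                  Det: a
                  N: linguist
The span 'he offered he a linguist' is the S node built by S → NP VP.
Its mother is the CP built by CP → C S.

CP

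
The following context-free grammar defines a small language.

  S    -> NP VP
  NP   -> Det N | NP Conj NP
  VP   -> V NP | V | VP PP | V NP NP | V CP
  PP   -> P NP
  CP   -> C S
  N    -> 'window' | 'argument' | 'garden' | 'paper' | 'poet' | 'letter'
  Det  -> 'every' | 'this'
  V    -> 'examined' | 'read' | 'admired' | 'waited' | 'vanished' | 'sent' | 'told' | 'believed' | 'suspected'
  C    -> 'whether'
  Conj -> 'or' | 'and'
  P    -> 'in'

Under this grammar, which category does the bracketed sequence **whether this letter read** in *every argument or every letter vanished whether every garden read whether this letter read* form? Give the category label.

CP

S
  NP
    NP
      Det: every
      N: argument
    Conj: or
    NP
      Det: every
      N: letter
  VP
    V: vanished
    CP
      C: whether
      S
        NP
          Det: every
          N: garden
        VP
          V: read
          CP
            C: whether
            S
              NP
                Det: this
                N: letter
              VP
                V: read
The span 'whether this letter read' is the CP node built by CP → C S.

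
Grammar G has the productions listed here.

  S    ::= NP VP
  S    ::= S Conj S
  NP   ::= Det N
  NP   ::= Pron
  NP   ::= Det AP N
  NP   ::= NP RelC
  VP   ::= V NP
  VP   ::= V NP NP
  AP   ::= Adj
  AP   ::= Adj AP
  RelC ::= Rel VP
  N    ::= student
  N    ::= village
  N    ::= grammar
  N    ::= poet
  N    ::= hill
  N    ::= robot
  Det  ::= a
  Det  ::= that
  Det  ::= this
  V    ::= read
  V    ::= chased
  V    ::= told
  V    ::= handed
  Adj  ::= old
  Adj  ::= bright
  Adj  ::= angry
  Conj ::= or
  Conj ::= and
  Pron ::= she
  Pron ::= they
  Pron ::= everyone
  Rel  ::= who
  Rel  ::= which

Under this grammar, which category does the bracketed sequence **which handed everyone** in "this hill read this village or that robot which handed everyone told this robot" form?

RelC

S
  S
    NP
      Det: this
      N: hill
    VP
      V: read
      NP
        Det: this
        N: village
  Conj: or
  S
    NP
      NP
        Det: that
        N: robot
      RelC
        Rel: which
        VP
          V: handed
          NP
            Pron: everyone
    VP
      V: told
      NP
        Det: this
        N: robot
The span 'which handed everyone' is the RelC node built by RelC → Rel VP.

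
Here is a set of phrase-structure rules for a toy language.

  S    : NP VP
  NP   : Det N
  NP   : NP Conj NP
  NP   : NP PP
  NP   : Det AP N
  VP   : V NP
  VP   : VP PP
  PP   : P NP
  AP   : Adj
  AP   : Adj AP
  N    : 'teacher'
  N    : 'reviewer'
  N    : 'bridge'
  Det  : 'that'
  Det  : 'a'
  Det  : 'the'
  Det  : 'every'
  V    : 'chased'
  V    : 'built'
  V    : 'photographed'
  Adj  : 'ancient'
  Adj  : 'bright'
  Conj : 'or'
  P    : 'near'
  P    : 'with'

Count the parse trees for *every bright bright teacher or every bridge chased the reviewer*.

1

[S [NP [NP [Det every] [AP [Adj bright] [AP [Adj bright]]] [N teacher]] [Conj or] [NP [Det every] [N bridge]]] [VP [V chased] [NP [Det the] [N reviewer]]]]
No rule offers an alternative attachment or grouping for any span, so this is the only derivation.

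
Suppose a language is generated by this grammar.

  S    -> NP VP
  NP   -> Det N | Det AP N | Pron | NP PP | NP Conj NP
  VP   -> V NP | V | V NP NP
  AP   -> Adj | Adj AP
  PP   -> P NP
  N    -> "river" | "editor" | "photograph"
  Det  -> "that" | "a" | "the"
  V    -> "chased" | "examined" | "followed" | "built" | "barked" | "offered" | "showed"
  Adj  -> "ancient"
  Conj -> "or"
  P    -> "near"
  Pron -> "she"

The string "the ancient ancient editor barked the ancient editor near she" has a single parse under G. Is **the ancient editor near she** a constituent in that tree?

[S [NP [Det the] [AP [Adj ancient] [AP [Adj ancient]]] [N editor]] [VP [V barked] [NP [NP [Det the] [AP [Adj ancient]] [N editor]] [PP [P near] [NP [Pron she]]]]]]
The words 'the ancient editor near she' are exhaustively dominated by a single NP node (built by NP → NP PP), so they form a constituent.

Yes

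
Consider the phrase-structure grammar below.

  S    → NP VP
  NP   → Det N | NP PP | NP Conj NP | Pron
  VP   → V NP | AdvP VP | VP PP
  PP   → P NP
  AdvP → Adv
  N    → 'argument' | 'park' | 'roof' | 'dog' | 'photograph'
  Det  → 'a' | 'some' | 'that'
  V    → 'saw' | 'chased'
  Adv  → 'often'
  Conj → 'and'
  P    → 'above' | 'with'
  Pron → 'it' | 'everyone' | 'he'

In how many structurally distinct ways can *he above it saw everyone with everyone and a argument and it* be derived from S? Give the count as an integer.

Two of the 7 distinct bracketings:
[S [NP [NP [Pron he]] [PP [P above] [NP [Pron it]]]] [VP [V saw] [NP [NP [Pron everyone]] [PP [P with] [NP [NP [Pron everyone]] [Conj and] [NP [NP [Det a] [N argument]] [Conj and] [NP [Pron it]]]]]]]]
[S [NP [NP [Pron he]] [PP [P above] [NP [Pron it]]]] [VP [V saw] [NP [NP [Pron everyone]] [PP [P with] [NP [NP [NP [Pron everyone]] [Conj and] [NP [Det a] [N argument]]] [Conj and] [NP [Pron it]]]]]]]
The trees differ in how a recursive rule is bracketed over the same span.

7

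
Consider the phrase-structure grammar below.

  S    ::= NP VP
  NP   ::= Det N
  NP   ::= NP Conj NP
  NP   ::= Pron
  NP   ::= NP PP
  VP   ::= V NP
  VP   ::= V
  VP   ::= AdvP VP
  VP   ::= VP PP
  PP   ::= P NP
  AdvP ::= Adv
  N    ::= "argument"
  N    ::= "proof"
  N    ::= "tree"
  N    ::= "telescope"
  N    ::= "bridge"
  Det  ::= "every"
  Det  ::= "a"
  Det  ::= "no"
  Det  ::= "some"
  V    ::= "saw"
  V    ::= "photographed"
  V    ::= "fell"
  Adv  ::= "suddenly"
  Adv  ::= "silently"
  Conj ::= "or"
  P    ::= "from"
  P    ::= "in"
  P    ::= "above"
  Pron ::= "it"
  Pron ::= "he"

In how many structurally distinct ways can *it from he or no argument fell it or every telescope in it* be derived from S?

6

Two of the 6 distinct bracketings:
[S [NP [NP [NP [Pron it]] [PP [P from] [NP [Pron he]]]] [Conj or] [NP [Det no] [N argument]]] [VP [V fell] [NP [NP [Pron it]] [Conj or] [NP [NP [Det every] [N telescope]] [PP [P in] [NP [Pron it]]]]]]]
[S [NP [NP [NP [Pron it]] [PP [P from] [NP [Pron he]]]] [Conj or] [NP [Det no] [N argument]]] [VP [V fell] [NP [NP [NP [Pron it]] [Conj or] [NP [Det every] [N telescope]]] [PP [P in] [NP [Pron it]]]]]]
The trees differ in how a recursive rule is bracketed over the same span.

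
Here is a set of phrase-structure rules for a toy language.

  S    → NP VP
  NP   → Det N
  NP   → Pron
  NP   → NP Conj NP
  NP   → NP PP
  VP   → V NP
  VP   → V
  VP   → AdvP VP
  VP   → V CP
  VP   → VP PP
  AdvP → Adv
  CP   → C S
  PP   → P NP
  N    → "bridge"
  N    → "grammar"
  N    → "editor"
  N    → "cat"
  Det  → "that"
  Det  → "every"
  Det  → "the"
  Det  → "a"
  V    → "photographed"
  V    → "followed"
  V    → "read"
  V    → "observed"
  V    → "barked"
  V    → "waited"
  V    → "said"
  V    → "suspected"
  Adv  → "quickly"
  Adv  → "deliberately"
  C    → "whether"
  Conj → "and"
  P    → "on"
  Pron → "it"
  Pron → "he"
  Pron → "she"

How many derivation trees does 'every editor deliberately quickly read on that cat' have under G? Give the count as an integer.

3

Two of the 3 distinct bracketings:
[S [NP [Det every] [N editor]] [VP [AdvP [Adv deliberately]] [VP [AdvP [Adv quickly]] [VP [VP [V read]] [PP [P on] [NP [Det that] [N cat]]]]]]]
[S [NP [Det every] [N editor]] [VP [AdvP [Adv deliberately]] [VP [VP [AdvP [Adv quickly]] [VP [V read]]] [PP [P on] [NP [Det that] [N cat]]]]]]
The trees differ in how a recursive rule is bracketed over the same span.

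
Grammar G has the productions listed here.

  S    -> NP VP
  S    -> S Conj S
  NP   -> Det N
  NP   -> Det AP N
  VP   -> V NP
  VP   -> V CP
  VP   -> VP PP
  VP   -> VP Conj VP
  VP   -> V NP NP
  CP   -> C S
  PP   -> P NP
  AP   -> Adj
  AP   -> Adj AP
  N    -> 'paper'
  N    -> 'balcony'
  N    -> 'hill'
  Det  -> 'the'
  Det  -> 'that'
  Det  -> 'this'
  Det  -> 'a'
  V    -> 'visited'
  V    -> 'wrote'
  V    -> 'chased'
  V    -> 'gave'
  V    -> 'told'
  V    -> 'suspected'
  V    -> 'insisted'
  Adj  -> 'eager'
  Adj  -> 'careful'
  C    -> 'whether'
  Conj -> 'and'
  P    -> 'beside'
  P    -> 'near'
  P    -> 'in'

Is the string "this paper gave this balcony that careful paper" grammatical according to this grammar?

Grammatical

S
  NP
    Det: this
    N: paper
  VP
    V: gave
    NP
      Det: this
      N: balcony
    NP
      Det: that
      AP
        Adj: careful
      N: paper
Every word is introduced by a lexical rule and the phrasal rules combine the resulting categories into a single S.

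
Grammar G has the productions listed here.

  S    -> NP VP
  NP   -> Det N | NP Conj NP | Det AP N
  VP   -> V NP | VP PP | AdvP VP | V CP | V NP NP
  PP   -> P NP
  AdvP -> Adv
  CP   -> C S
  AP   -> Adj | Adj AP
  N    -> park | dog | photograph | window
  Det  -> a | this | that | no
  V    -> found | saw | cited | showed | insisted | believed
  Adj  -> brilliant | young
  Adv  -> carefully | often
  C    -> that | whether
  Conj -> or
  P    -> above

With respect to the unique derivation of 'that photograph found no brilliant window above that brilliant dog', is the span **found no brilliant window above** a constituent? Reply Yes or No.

No

[S [NP [Det that] [N photograph]] [VP [VP [V found] [NP [Det no] [AP [Adj brilliant]] [N window]]] [PP [P above] [NP [Det that] [AP [Adj brilliant]] [N dog]]]]]
The smallest constituent containing 'found no brilliant window above' is the VP spanning 'found no brilliant window above that brilliant dog'; no single node in the tree dominates exactly the given words.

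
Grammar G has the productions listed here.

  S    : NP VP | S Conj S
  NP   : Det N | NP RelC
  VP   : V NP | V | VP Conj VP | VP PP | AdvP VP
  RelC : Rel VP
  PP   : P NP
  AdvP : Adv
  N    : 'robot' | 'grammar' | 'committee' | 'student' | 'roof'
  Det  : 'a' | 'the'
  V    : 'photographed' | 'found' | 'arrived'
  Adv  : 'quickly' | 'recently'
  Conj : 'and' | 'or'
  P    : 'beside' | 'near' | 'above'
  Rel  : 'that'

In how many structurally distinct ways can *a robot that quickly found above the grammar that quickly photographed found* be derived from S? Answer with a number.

Two of the 4 distinct bracketings:
[S [NP [NP [Det a] [N robot]] [RelC [Rel that] [VP [VP [AdvP [Adv quickly]] [VP [V found]]] [PP [P above] [NP [NP [Det the] [N grammar]] [RelC [Rel that] [VP [AdvP [Adv quickly]] [VP [V photographed]]]]]]]]] [VP [V found]]]
[S [NP [NP [Det a] [N robot]] [RelC [Rel that] [VP [AdvP [Adv quickly]] [VP [VP [V found]] [PP [P above] [NP [NP [Det the] [N grammar]] [RelC [Rel that] [VP [AdvP [Adv quickly]] [VP [V photographed]]]]]]]]]] [VP [V found]]]
The trees differ in how a recursive rule is bracketed over the same span.

4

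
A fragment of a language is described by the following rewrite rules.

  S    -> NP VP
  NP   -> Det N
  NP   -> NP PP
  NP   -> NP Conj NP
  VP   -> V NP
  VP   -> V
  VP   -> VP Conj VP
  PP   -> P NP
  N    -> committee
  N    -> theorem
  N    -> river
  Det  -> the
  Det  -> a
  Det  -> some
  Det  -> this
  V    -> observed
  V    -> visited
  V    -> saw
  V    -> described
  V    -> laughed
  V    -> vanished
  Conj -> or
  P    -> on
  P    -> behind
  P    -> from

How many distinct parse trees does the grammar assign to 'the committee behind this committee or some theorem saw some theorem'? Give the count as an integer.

The two bracketings:
[S [NP [NP [Det the] [N committee]] [PP [P behind] [NP [NP [Det this] [N committee]] [Conj or] [NP [Det some] [N theorem]]]]] [VP [V saw] [NP [Det some] [N theorem]]]]
[S [NP [NP [NP [Det the] [N committee]] [PP [P behind] [NP [Det this] [N committee]]]] [Conj or] [NP [Det some] [N theorem]]] [VP [V saw] [NP [Det some] [N theorem]]]]
The trees differ in how a recursive rule is bracketed over the same span.

2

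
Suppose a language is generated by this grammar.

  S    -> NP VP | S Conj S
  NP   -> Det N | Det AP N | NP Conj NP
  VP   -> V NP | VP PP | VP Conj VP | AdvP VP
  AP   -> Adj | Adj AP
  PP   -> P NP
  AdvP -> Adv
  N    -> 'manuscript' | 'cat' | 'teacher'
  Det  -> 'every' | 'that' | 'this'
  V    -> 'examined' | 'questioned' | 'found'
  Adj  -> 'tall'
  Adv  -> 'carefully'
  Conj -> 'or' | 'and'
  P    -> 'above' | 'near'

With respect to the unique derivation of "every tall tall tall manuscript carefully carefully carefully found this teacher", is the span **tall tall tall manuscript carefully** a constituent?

[S [NP [Det every] [AP [Adj tall] [AP [Adj tall] [AP [Adj tall]]]] [N manuscript]] [VP [AdvP [Adv carefully]] [VP [AdvP [Adv carefully]] [VP [AdvP [Adv carefully]] [VP [V found] [NP [Det this] [N teacher]]]]]]]
The smallest constituent containing 'tall tall tall manuscript carefully' is the S spanning 'every tall tall tall manuscript carefully carefully carefully found this teacher'; no single node in the tree dominates exactly the given words.

No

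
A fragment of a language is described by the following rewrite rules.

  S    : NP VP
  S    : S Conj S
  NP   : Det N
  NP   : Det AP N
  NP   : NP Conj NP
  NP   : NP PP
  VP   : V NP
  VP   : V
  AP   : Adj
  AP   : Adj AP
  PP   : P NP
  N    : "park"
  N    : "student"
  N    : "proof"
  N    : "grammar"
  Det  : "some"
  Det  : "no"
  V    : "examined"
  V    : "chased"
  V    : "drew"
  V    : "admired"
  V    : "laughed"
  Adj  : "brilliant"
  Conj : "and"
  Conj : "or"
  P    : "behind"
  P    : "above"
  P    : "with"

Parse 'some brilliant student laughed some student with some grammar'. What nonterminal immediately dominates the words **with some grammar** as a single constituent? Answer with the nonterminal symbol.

PP

[S [NP [Det some] [AP [Adj brilliant]] [N student]] [VP [V laughed] [NP [NP [Det some] [N student]] [PP [P with] [NP [Det some] [N grammar]]]]]]
The span 'with some grammar' is the PP node built by PP → P NP.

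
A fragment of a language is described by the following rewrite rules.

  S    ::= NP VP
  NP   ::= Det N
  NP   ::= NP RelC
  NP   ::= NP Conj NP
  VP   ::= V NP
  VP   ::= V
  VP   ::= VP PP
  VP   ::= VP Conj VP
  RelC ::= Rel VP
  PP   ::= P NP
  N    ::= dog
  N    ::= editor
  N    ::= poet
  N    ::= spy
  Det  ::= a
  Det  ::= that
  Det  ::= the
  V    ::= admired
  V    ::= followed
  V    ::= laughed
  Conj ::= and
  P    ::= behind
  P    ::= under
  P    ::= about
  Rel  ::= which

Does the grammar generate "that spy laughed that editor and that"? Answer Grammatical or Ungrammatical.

For S → NP VP, the only prefix that parses as NP is 'that spy', but the remainder 'laughed that editor and that' is not a VP under these rules.

Ungrammatical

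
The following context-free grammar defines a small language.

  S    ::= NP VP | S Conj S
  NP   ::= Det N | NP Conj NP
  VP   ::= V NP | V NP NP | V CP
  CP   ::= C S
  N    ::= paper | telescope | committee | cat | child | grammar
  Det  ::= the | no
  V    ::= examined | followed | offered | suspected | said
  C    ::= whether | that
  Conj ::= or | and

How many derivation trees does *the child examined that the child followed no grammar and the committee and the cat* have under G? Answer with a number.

The two bracketings:
[S [NP [Det the] [N child]] [VP [V examined] [CP [C that] [S [NP [Det the] [N child]] [VP [V followed] [NP [NP [Det no] [N grammar]] [Conj and] [NP [NP [Det the] [N committee]] [Conj and] [NP [Det the] [N cat]]]]]]]]]
[S [NP [Det the] [N child]] [VP [V examined] [CP [C that] [S [NP [Det the] [N child]] [VP [V followed] [NP [NP [NP [Det no] [N grammar]] [Conj and] [NP [Det the] [N committee]]] [Conj and] [NP [Det the] [N cat]]]]]]]]
The trees differ in how a recursive rule is bracketed over the same span.

2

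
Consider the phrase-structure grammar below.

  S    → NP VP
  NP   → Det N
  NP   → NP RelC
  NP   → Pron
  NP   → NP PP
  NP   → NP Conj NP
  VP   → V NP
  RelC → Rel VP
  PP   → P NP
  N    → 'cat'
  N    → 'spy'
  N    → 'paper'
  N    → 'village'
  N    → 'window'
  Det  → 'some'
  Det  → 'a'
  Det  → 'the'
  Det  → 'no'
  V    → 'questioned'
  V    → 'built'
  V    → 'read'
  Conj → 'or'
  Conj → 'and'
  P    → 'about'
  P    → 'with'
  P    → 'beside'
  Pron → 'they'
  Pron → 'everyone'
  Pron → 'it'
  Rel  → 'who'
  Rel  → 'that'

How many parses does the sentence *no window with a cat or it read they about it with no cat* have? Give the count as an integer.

Two of the 4 distinct bracketings:
[S [NP [NP [Det no] [N window]] [PP [P with] [NP [NP [Det a] [N cat]] [Conj or] [NP [Pron it]]]]] [VP [V read] [NP [NP [Pron they]] [PP [P about] [NP [NP [Pron it]] [PP [P with] [NP [Det no] [N cat]]]]]]]]
[S [NP [NP [Det no] [N window]] [PP [P with] [NP [NP [Det a] [N cat]] [Conj or] [NP [Pron it]]]]] [VP [V read] [NP [NP [NP [Pron they]] [PP [P about] [NP [Pron it]]]] [PP [P with] [NP [Det no] [N cat]]]]]]
The trees differ in how a recursive rule is bracketed over the same span.

4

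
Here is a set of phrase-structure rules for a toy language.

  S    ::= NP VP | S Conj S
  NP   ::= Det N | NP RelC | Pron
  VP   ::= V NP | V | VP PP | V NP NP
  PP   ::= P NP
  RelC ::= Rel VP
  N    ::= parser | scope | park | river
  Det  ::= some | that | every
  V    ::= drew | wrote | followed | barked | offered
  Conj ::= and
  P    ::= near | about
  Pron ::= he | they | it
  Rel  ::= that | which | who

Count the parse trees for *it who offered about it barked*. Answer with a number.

1

[S [NP [NP [Pron it]] [RelC [Rel who] [VP [VP [V offered]] [PP [P about] [NP [Pron it]]]]]] [VP [V barked]]]
No rule offers an alternative attachment or grouping for any span, so this is the only derivation.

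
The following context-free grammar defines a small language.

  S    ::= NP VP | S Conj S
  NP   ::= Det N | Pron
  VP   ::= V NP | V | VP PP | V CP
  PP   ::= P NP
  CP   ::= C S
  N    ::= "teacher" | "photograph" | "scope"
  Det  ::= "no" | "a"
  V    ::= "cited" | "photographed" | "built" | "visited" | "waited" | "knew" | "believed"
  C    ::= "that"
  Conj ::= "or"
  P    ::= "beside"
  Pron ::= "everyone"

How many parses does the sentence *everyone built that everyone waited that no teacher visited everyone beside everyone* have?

3

Two of the 3 distinct bracketings:
[S [NP [Pron everyone]] [VP [VP [V built] [CP [C that] [S [NP [Pron everyone]] [VP [V waited] [CP [C that] [S [NP [Det no] [N teacher]] [VP [V visited] [NP [Pron everyone]]]]]]]]] [PP [P beside] [NP [Pron everyone]]]]]
[S [NP [Pron everyone]] [VP [V built] [CP [C that] [S [NP [Pron everyone]] [VP [VP [V waited] [CP [C that] [S [NP [Det no] [N teacher]] [VP [V visited] [NP [Pron everyone]]]]]] [PP [P beside] [NP [Pron everyone]]]]]]]]
The trees differ in how a recursive rule is bracketed over the same span.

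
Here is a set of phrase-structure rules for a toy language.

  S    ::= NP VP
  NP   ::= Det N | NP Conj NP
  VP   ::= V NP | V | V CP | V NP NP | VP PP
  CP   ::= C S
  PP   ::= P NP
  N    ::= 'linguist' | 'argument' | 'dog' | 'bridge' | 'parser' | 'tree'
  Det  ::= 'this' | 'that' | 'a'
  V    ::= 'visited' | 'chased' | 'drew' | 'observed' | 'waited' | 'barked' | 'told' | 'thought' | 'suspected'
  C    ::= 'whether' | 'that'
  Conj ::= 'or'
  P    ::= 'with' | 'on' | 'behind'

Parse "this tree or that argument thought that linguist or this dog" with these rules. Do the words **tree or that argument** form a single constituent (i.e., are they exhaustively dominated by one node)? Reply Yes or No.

[S [NP [NP [Det this] [N tree]] [Conj or] [NP [Det that] [N argument]]] [VP [V thought] [NP [NP [Det that] [N linguist]] [Conj or] [NP [Det this] [N dog]]]]]
The smallest constituent containing 'tree or that argument' is the NP spanning 'this tree or that argument'; no single node in the tree dominates exactly the given words.

No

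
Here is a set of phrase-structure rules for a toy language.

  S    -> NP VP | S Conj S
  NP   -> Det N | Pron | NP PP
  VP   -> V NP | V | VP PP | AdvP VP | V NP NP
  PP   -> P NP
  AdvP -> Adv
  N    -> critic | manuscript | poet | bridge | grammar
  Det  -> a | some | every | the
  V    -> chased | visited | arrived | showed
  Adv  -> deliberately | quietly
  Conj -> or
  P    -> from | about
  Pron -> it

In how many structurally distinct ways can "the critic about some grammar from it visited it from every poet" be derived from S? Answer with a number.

4

Two of the 4 distinct bracketings:
[S [NP [NP [Det the] [N critic]] [PP [P about] [NP [NP [Det some] [N grammar]] [PP [P from] [NP [Pron it]]]]]] [VP [V visited] [NP [NP [Pron it]] [PP [P from] [NP [Det every] [N poet]]]]]]
[S [NP [NP [Det the] [N critic]] [PP [P about] [NP [NP [Det some] [N grammar]] [PP [P from] [NP [Pron it]]]]]] [VP [VP [V visited] [NP [Pron it]]] [PP [P from] [NP [Det every] [N poet]]]]]
The difference turns on whether VP → VP PP is used at the relevant span, versus an alternative expansion of VP.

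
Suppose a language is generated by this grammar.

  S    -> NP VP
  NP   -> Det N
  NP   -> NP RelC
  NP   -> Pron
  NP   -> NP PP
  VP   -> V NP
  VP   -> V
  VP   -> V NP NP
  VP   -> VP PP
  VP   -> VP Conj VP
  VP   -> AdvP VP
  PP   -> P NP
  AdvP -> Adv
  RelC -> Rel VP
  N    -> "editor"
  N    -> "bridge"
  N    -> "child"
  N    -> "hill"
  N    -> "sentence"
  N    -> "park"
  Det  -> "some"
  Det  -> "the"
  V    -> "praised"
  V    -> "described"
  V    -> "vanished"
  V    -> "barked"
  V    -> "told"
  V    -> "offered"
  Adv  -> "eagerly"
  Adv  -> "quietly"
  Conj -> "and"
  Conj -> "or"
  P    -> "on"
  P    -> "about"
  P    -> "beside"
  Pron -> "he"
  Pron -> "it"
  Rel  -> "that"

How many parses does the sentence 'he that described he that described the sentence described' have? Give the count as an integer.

3

Two of the 3 distinct bracketings:
[S [NP [NP [Pron he]] [RelC [Rel that] [VP [V described] [NP [NP [Pron he]] [RelC [Rel that] [VP [V described] [NP [Det the] [N sentence]]]]]]]] [VP [V described]]]
[S [NP [NP [Pron he]] [RelC [Rel that] [VP [V described] [NP [NP [Pron he]] [RelC [Rel that] [VP [V described]]]] [NP [Det the] [N sentence]]]]] [VP [V described]]]
The difference turns on whether VP → V NP is used at the relevant span, versus an alternative expansion of VP.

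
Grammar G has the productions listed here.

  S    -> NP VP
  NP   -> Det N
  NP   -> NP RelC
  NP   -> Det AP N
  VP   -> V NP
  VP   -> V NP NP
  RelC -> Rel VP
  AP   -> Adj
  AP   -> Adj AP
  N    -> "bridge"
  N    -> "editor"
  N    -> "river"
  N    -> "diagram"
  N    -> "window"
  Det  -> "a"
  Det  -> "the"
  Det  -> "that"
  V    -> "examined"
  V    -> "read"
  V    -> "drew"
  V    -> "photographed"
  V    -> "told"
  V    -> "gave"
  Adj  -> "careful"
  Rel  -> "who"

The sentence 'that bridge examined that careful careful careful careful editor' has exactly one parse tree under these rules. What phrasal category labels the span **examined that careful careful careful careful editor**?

VP

S
  NP
    Det: that
    N: bridge
  VP
    V: examined
    NP
      Det: that
      AP
        Adj: careful
        AP
          Adj: careful
          AP
            Adj: careful
            AP
              Adj: careful
      N: editor
The span 'examined that careful careful careful careful editor' is the VP node built by VP → V NP.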